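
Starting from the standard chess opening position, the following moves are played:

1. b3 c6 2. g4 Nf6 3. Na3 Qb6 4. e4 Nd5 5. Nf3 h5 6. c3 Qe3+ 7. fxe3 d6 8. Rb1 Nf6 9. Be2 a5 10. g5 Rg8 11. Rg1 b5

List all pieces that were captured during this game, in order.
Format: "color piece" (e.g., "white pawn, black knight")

Tracking captures:
  fxe3: captured black queen

black queen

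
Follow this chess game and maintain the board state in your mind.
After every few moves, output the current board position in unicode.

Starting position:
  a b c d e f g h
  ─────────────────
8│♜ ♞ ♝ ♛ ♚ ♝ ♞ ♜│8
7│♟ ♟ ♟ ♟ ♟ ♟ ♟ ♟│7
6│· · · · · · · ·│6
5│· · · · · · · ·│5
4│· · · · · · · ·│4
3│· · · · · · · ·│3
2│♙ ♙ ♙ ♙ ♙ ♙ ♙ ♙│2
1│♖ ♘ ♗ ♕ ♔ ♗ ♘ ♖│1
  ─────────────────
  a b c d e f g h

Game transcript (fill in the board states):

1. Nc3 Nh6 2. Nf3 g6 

  a b c d e f g h
  ─────────────────
8│♜ ♞ ♝ ♛ ♚ ♝ · ♜│8
7│♟ ♟ ♟ ♟ ♟ ♟ · ♟│7
6│· · · · · · ♟ ♞│6
5│· · · · · · · ·│5
4│· · · · · · · ·│4
3│· · ♘ · · ♘ · ·│3
2│♙ ♙ ♙ ♙ ♙ ♙ ♙ ♙│2
1│♖ · ♗ ♕ ♔ ♗ · ♖│1
  ─────────────────
  a b c d e f g h

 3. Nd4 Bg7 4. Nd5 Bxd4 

  a b c d e f g h
  ─────────────────
8│♜ ♞ ♝ ♛ ♚ · · ♜│8
7│♟ ♟ ♟ ♟ ♟ ♟ · ♟│7
6│· · · · · · ♟ ♞│6
5│· · · ♘ · · · ·│5
4│· · · ♝ · · · ·│4
3│· · · · · · · ·│3
2│♙ ♙ ♙ ♙ ♙ ♙ ♙ ♙│2
1│♖ · ♗ ♕ ♔ ♗ · ♖│1
  ─────────────────
  a b c d e f g h

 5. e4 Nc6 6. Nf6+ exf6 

  a b c d e f g h
  ─────────────────
8│♜ · ♝ ♛ ♚ · · ♜│8
7│♟ ♟ ♟ ♟ · ♟ · ♟│7
6│· · ♞ · · ♟ ♟ ♞│6
5│· · · · · · · ·│5
4│· · · ♝ ♙ · · ·│4
3│· · · · · · · ·│3
2│♙ ♙ ♙ ♙ · ♙ ♙ ♙│2
1│♖ · ♗ ♕ ♔ ♗ · ♖│1
  ─────────────────
  a b c d e f g h

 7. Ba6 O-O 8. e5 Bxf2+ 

  a b c d e f g h
  ─────────────────
8│♜ · ♝ ♛ · ♜ ♚ ·│8
7│♟ ♟ ♟ ♟ · ♟ · ♟│7
6│♗ · ♞ · · ♟ ♟ ♞│6
5│· · · · ♙ · · ·│5
4│· · · · · · · ·│4
3│· · · · · · · ·│3
2│♙ ♙ ♙ ♙ · ♝ ♙ ♙│2
1│♖ · ♗ ♕ ♔ · · ♖│1
  ─────────────────
  a b c d e f g h



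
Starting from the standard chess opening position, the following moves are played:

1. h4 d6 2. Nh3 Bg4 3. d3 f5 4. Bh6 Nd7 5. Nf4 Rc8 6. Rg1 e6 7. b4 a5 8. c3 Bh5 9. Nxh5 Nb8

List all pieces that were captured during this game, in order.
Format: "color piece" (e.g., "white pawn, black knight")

Tracking captures:
  Nxh5: captured black bishop

black bishop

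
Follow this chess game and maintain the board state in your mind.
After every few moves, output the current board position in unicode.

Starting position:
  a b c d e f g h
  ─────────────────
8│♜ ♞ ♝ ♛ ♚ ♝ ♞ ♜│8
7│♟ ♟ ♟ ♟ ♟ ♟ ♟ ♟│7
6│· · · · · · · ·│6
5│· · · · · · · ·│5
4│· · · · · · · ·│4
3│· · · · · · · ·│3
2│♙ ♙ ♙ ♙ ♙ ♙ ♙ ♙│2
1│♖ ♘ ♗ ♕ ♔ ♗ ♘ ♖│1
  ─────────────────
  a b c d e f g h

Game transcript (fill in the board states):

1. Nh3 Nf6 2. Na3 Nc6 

  a b c d e f g h
  ─────────────────
8│♜ · ♝ ♛ ♚ ♝ · ♜│8
7│♟ ♟ ♟ ♟ ♟ ♟ ♟ ♟│7
6│· · ♞ · · ♞ · ·│6
5│· · · · · · · ·│5
4│· · · · · · · ·│4
3│♘ · · · · · · ♘│3
2│♙ ♙ ♙ ♙ ♙ ♙ ♙ ♙│2
1│♖ · ♗ ♕ ♔ ♗ · ♖│1
  ─────────────────
  a b c d e f g h

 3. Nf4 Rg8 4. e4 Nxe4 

  a b c d e f g h
  ─────────────────
8│♜ · ♝ ♛ ♚ ♝ ♜ ·│8
7│♟ ♟ ♟ ♟ ♟ ♟ ♟ ♟│7
6│· · ♞ · · · · ·│6
5│· · · · · · · ·│5
4│· · · · ♞ ♘ · ·│4
3│♘ · · · · · · ·│3
2│♙ ♙ ♙ ♙ · ♙ ♙ ♙│2
1│♖ · ♗ ♕ ♔ ♗ · ♖│1
  ─────────────────
  a b c d e f g h

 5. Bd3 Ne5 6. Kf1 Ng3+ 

  a b c d e f g h
  ─────────────────
8│♜ · ♝ ♛ ♚ ♝ ♜ ·│8
7│♟ ♟ ♟ ♟ ♟ ♟ ♟ ♟│7
6│· · · · · · · ·│6
5│· · · · ♞ · · ·│5
4│· · · · · ♘ · ·│4
3│♘ · · ♗ · · ♞ ·│3
2│♙ ♙ ♙ ♙ · ♙ ♙ ♙│2
1│♖ · ♗ ♕ · ♔ · ♖│1
  ─────────────────
  a b c d e f g h

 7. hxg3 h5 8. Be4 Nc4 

  a b c d e f g h
  ─────────────────
8│♜ · ♝ ♛ ♚ ♝ ♜ ·│8
7│♟ ♟ ♟ ♟ ♟ ♟ ♟ ·│7
6│· · · · · · · ·│6
5│· · · · · · · ♟│5
4│· · ♞ · ♗ ♘ · ·│4
3│♘ · · · · · ♙ ·│3
2│♙ ♙ ♙ ♙ · ♙ ♙ ·│2
1│♖ · ♗ ♕ · ♔ · ♖│1
  ─────────────────
  a b c d e f g h

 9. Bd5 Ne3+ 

  a b c d e f g h
  ─────────────────
8│♜ · ♝ ♛ ♚ ♝ ♜ ·│8
7│♟ ♟ ♟ ♟ ♟ ♟ ♟ ·│7
6│· · · · · · · ·│6
5│· · · ♗ · · · ♟│5
4│· · · · · ♘ · ·│4
3│♘ · · · ♞ · ♙ ·│3
2│♙ ♙ ♙ ♙ · ♙ ♙ ·│2
1│♖ · ♗ ♕ · ♔ · ♖│1
  ─────────────────
  a b c d e f g h


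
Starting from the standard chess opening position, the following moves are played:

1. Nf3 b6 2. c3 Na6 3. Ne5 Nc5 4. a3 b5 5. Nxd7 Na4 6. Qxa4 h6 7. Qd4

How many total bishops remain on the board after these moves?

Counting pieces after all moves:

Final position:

  a b c d e f g h
  ─────────────────
8│♜ · ♝ ♛ ♚ ♝ ♞ ♜│8
7│♟ · ♟ ♘ ♟ ♟ ♟ ·│7
6│· · · · · · · ♟│6
5│· ♟ · · · · · ·│5
4│· · · ♕ · · · ·│4
3│♙ · ♙ · · · · ·│3
2│· ♙ · ♙ ♙ ♙ ♙ ♙│2
1│♖ ♘ ♗ · ♔ ♗ · ♖│1
  ─────────────────
  a b c d e f g h


4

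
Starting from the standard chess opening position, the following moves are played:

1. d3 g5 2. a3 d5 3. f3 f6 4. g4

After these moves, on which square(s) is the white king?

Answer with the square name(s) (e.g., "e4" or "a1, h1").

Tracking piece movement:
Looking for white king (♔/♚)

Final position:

  a b c d e f g h
  ─────────────────
8│♜ ♞ ♝ ♛ ♚ ♝ ♞ ♜│8
7│♟ ♟ ♟ · ♟ · · ♟│7
6│· · · · · ♟ · ·│6
5│· · · ♟ · · ♟ ·│5
4│· · · · · · ♙ ·│4
3│♙ · · ♙ · ♙ · ·│3
2│· ♙ ♙ · ♙ · · ♙│2
1│♖ ♘ ♗ ♕ ♔ ♗ ♘ ♖│1
  ─────────────────
  a b c d e f g h


e1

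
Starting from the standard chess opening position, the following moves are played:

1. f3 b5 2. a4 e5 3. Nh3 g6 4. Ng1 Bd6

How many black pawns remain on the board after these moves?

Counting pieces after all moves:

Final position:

  a b c d e f g h
  ─────────────────
8│♜ ♞ ♝ ♛ ♚ · ♞ ♜│8
7│♟ · ♟ ♟ · ♟ · ♟│7
6│· · · ♝ · · ♟ ·│6
5│· ♟ · · ♟ · · ·│5
4│♙ · · · · · · ·│4
3│· · · · · ♙ · ·│3
2│· ♙ ♙ ♙ ♙ · ♙ ♙│2
1│♖ ♘ ♗ ♕ ♔ ♗ ♘ ♖│1
  ─────────────────
  a b c d e f g h


8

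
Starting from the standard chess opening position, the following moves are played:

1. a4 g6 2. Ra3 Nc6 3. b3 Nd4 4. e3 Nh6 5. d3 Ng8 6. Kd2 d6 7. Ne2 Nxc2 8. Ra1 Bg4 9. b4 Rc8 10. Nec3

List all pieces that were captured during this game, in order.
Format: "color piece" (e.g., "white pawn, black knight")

Tracking captures:
  Nxc2: captured white pawn

white pawn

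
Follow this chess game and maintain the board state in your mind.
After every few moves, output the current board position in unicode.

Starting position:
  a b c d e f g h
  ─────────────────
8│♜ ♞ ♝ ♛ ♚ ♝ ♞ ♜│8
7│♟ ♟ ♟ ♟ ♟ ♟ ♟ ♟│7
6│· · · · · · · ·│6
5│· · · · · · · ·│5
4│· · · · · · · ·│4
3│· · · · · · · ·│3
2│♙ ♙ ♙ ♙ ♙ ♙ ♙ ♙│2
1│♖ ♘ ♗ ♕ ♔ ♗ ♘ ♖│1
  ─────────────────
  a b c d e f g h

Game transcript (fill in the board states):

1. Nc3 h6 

  a b c d e f g h
  ─────────────────
8│♜ ♞ ♝ ♛ ♚ ♝ ♞ ♜│8
7│♟ ♟ ♟ ♟ ♟ ♟ ♟ ·│7
6│· · · · · · · ♟│6
5│· · · · · · · ·│5
4│· · · · · · · ·│4
3│· · ♘ · · · · ·│3
2│♙ ♙ ♙ ♙ ♙ ♙ ♙ ♙│2
1│♖ · ♗ ♕ ♔ ♗ ♘ ♖│1
  ─────────────────
  a b c d e f g h

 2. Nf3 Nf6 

  a b c d e f g h
  ─────────────────
8│♜ ♞ ♝ ♛ ♚ ♝ · ♜│8
7│♟ ♟ ♟ ♟ ♟ ♟ ♟ ·│7
6│· · · · · ♞ · ♟│6
5│· · · · · · · ·│5
4│· · · · · · · ·│4
3│· · ♘ · · ♘ · ·│3
2│♙ ♙ ♙ ♙ ♙ ♙ ♙ ♙│2
1│♖ · ♗ ♕ ♔ ♗ · ♖│1
  ─────────────────
  a b c d e f g h

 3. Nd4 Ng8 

  a b c d e f g h
  ─────────────────
8│♜ ♞ ♝ ♛ ♚ ♝ ♞ ♜│8
7│♟ ♟ ♟ ♟ ♟ ♟ ♟ ·│7
6│· · · · · · · ♟│6
5│· · · · · · · ·│5
4│· · · ♘ · · · ·│4
3│· · ♘ · · · · ·│3
2│♙ ♙ ♙ ♙ ♙ ♙ ♙ ♙│2
1│♖ · ♗ ♕ ♔ ♗ · ♖│1
  ─────────────────
  a b c d e f g h



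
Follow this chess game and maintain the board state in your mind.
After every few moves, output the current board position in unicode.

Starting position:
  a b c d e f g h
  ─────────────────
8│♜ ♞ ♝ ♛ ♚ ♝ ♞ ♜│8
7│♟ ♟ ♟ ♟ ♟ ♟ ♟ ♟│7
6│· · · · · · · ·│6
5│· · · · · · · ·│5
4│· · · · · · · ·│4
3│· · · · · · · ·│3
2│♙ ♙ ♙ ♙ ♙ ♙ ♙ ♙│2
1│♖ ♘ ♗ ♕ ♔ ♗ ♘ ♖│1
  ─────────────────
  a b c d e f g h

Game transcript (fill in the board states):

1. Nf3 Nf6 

  a b c d e f g h
  ─────────────────
8│♜ ♞ ♝ ♛ ♚ ♝ · ♜│8
7│♟ ♟ ♟ ♟ ♟ ♟ ♟ ♟│7
6│· · · · · ♞ · ·│6
5│· · · · · · · ·│5
4│· · · · · · · ·│4
3│· · · · · ♘ · ·│3
2│♙ ♙ ♙ ♙ ♙ ♙ ♙ ♙│2
1│♖ ♘ ♗ ♕ ♔ ♗ · ♖│1
  ─────────────────
  a b c d e f g h

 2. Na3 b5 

  a b c d e f g h
  ─────────────────
8│♜ ♞ ♝ ♛ ♚ ♝ · ♜│8
7│♟ · ♟ ♟ ♟ ♟ ♟ ♟│7
6│· · · · · ♞ · ·│6
5│· ♟ · · · · · ·│5
4│· · · · · · · ·│4
3│♘ · · · · ♘ · ·│3
2│♙ ♙ ♙ ♙ ♙ ♙ ♙ ♙│2
1│♖ · ♗ ♕ ♔ ♗ · ♖│1
  ─────────────────
  a b c d e f g h

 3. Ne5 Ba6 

  a b c d e f g h
  ─────────────────
8│♜ ♞ · ♛ ♚ ♝ · ♜│8
7│♟ · ♟ ♟ ♟ ♟ ♟ ♟│7
6│♝ · · · · ♞ · ·│6
5│· ♟ · · ♘ · · ·│5
4│· · · · · · · ·│4
3│♘ · · · · · · ·│3
2│♙ ♙ ♙ ♙ ♙ ♙ ♙ ♙│2
1│♖ · ♗ ♕ ♔ ♗ · ♖│1
  ─────────────────
  a b c d e f g h

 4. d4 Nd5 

  a b c d e f g h
  ─────────────────
8│♜ ♞ · ♛ ♚ ♝ · ♜│8
7│♟ · ♟ ♟ ♟ ♟ ♟ ♟│7
6│♝ · · · · · · ·│6
5│· ♟ · ♞ ♘ · · ·│5
4│· · · ♙ · · · ·│4
3│♘ · · · · · · ·│3
2│♙ ♙ ♙ · ♙ ♙ ♙ ♙│2
1│♖ · ♗ ♕ ♔ ♗ · ♖│1
  ─────────────────
  a b c d e f g h

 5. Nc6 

  a b c d e f g h
  ─────────────────
8│♜ ♞ · ♛ ♚ ♝ · ♜│8
7│♟ · ♟ ♟ ♟ ♟ ♟ ♟│7
6│♝ · ♘ · · · · ·│6
5│· ♟ · ♞ · · · ·│5
4│· · · ♙ · · · ·│4
3│♘ · · · · · · ·│3
2│♙ ♙ ♙ · ♙ ♙ ♙ ♙│2
1│♖ · ♗ ♕ ♔ ♗ · ♖│1
  ─────────────────
  a b c d e f g h


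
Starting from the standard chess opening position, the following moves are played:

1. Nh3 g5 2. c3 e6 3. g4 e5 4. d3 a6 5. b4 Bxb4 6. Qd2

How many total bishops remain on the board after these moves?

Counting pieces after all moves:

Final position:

  a b c d e f g h
  ─────────────────
8│♜ ♞ ♝ ♛ ♚ · ♞ ♜│8
7│· ♟ ♟ ♟ · ♟ · ♟│7
6│♟ · · · · · · ·│6
5│· · · · ♟ · ♟ ·│5
4│· ♝ · · · · ♙ ·│4
3│· · ♙ ♙ · · · ♘│3
2│♙ · · ♕ ♙ ♙ · ♙│2
1│♖ ♘ ♗ · ♔ ♗ · ♖│1
  ─────────────────
  a b c d e f g h


4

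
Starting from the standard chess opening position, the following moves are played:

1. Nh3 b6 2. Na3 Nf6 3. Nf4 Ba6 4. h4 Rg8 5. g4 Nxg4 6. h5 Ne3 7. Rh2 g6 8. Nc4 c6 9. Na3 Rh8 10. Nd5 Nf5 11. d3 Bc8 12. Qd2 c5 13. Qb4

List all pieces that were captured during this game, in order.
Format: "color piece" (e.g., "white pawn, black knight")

Tracking captures:
  Nxg4: captured white pawn

white pawn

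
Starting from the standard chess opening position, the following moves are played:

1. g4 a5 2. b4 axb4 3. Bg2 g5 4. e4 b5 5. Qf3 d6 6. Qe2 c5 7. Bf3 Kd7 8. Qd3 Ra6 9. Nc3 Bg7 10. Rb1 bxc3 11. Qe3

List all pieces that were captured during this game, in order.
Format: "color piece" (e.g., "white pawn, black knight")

Tracking captures:
  axb4: captured white pawn
  bxc3: captured white knight

white pawn, white knight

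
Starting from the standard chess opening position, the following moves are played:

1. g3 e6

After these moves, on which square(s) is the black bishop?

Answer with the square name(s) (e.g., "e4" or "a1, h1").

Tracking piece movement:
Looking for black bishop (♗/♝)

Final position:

  a b c d e f g h
  ─────────────────
8│♜ ♞ ♝ ♛ ♚ ♝ ♞ ♜│8
7│♟ ♟ ♟ ♟ · ♟ ♟ ♟│7
6│· · · · ♟ · · ·│6
5│· · · · · · · ·│5
4│· · · · · · · ·│4
3│· · · · · · ♙ ·│3
2│♙ ♙ ♙ ♙ ♙ ♙ · ♙│2
1│♖ ♘ ♗ ♕ ♔ ♗ ♘ ♖│1
  ─────────────────
  a b c d e f g h


c8, f8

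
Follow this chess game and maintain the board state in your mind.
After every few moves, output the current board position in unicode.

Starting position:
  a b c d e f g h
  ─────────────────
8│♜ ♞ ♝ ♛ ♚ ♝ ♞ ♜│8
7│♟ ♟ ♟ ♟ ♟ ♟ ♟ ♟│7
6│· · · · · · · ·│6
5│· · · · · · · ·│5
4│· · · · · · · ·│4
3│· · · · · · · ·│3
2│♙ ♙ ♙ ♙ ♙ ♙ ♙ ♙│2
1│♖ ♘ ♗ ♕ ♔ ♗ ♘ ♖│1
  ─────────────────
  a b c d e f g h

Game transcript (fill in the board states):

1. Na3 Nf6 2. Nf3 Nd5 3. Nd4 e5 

  a b c d e f g h
  ─────────────────
8│♜ ♞ ♝ ♛ ♚ ♝ · ♜│8
7│♟ ♟ ♟ ♟ · ♟ ♟ ♟│7
6│· · · · · · · ·│6
5│· · · ♞ ♟ · · ·│5
4│· · · ♘ · · · ·│4
3│♘ · · · · · · ·│3
2│♙ ♙ ♙ ♙ ♙ ♙ ♙ ♙│2
1│♖ · ♗ ♕ ♔ ♗ · ♖│1
  ─────────────────
  a b c d e f g h

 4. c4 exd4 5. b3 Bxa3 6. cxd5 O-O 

  a b c d e f g h
  ─────────────────
8│♜ ♞ ♝ ♛ · ♜ ♚ ·│8
7│♟ ♟ ♟ ♟ · ♟ ♟ ♟│7
6│· · · · · · · ·│6
5│· · · ♙ · · · ·│5
4│· · · ♟ · · · ·│4
3│♝ ♙ · · · · · ·│3
2│♙ · · ♙ ♙ ♙ ♙ ♙│2
1│♖ · ♗ ♕ ♔ ♗ · ♖│1
  ─────────────────
  a b c d e f g h

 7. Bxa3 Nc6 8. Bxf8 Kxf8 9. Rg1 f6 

  a b c d e f g h
  ─────────────────
8│♜ · ♝ ♛ · ♚ · ·│8
7│♟ ♟ ♟ ♟ · · ♟ ♟│7
6│· · ♞ · · ♟ · ·│6
5│· · · ♙ · · · ·│5
4│· · · ♟ · · · ·│4
3│· ♙ · · · · · ·│3
2│♙ · · ♙ ♙ ♙ ♙ ♙│2
1│♖ · · ♕ ♔ ♗ ♖ ·│1
  ─────────────────
  a b c d e f g h

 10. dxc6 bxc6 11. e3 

  a b c d e f g h
  ─────────────────
8│♜ · ♝ ♛ · ♚ · ·│8
7│♟ · ♟ ♟ · · ♟ ♟│7
6│· · ♟ · · ♟ · ·│6
5│· · · · · · · ·│5
4│· · · ♟ · · · ·│4
3│· ♙ · · ♙ · · ·│3
2│♙ · · ♙ · ♙ ♙ ♙│2
1│♖ · · ♕ ♔ ♗ ♖ ·│1
  ─────────────────
  a b c d e f g h


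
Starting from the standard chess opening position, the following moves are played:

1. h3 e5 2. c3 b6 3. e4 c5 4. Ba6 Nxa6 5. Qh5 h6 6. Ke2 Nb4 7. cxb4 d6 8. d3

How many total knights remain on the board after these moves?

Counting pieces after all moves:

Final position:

  a b c d e f g h
  ─────────────────
8│♜ · ♝ ♛ ♚ ♝ ♞ ♜│8
7│♟ · · · · ♟ ♟ ·│7
6│· ♟ · ♟ · · · ♟│6
5│· · ♟ · ♟ · · ♕│5
4│· ♙ · · ♙ · · ·│4
3│· · · ♙ · · · ♙│3
2│♙ ♙ · · ♔ ♙ ♙ ·│2
1│♖ ♘ ♗ · · · ♘ ♖│1
  ─────────────────
  a b c d e f g h


3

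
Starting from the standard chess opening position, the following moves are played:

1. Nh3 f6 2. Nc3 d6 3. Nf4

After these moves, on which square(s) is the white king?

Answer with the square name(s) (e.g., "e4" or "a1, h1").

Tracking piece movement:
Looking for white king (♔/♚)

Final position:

  a b c d e f g h
  ─────────────────
8│♜ ♞ ♝ ♛ ♚ ♝ ♞ ♜│8
7│♟ ♟ ♟ · ♟ · ♟ ♟│7
6│· · · ♟ · ♟ · ·│6
5│· · · · · · · ·│5
4│· · · · · ♘ · ·│4
3│· · ♘ · · · · ·│3
2│♙ ♙ ♙ ♙ ♙ ♙ ♙ ♙│2
1│♖ · ♗ ♕ ♔ ♗ · ♖│1
  ─────────────────
  a b c d e f g h


e1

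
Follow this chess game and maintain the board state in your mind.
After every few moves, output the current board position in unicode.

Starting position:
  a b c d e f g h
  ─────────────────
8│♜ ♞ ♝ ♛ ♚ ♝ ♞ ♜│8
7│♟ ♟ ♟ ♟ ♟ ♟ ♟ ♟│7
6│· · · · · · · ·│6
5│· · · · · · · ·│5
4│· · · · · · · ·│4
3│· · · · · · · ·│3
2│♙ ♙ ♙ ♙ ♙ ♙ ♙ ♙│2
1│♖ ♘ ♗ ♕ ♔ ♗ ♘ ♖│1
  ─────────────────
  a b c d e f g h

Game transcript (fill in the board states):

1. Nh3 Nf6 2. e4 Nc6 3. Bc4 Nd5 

  a b c d e f g h
  ─────────────────
8│♜ · ♝ ♛ ♚ ♝ · ♜│8
7│♟ ♟ ♟ ♟ ♟ ♟ ♟ ♟│7
6│· · ♞ · · · · ·│6
5│· · · ♞ · · · ·│5
4│· · ♗ · ♙ · · ·│4
3│· · · · · · · ♘│3
2│♙ ♙ ♙ ♙ · ♙ ♙ ♙│2
1│♖ ♘ ♗ ♕ ♔ · · ♖│1
  ─────────────────
  a b c d e f g h

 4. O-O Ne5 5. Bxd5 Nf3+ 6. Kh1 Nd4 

  a b c d e f g h
  ─────────────────
8│♜ · ♝ ♛ ♚ ♝ · ♜│8
7│♟ ♟ ♟ ♟ ♟ ♟ ♟ ♟│7
6│· · · · · · · ·│6
5│· · · ♗ · · · ·│5
4│· · · ♞ ♙ · · ·│4
3│· · · · · · · ♘│3
2│♙ ♙ ♙ ♙ · ♙ ♙ ♙│2
1│♖ ♘ ♗ ♕ · ♖ · ♔│1
  ─────────────────
  a b c d e f g h

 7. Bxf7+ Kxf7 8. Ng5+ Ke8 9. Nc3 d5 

  a b c d e f g h
  ─────────────────
8│♜ · ♝ ♛ ♚ ♝ · ♜│8
7│♟ ♟ ♟ · ♟ · ♟ ♟│7
6│· · · · · · · ·│6
5│· · · ♟ · · ♘ ·│5
4│· · · ♞ ♙ · · ·│4
3│· · ♘ · · · · ·│3
2│♙ ♙ ♙ ♙ · ♙ ♙ ♙│2
1│♖ · ♗ ♕ · ♖ · ♔│1
  ─────────────────
  a b c d e f g h

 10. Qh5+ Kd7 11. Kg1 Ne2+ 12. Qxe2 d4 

  a b c d e f g h
  ─────────────────
8│♜ · ♝ ♛ · ♝ · ♜│8
7│♟ ♟ ♟ ♚ ♟ · ♟ ♟│7
6│· · · · · · · ·│6
5│· · · · · · ♘ ·│5
4│· · · ♟ ♙ · · ·│4
3│· · ♘ · · · · ·│3
2│♙ ♙ ♙ ♙ ♕ ♙ ♙ ♙│2
1│♖ · ♗ · · ♖ ♔ ·│1
  ─────────────────
  a b c d e f g h

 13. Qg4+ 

  a b c d e f g h
  ─────────────────
8│♜ · ♝ ♛ · ♝ · ♜│8
7│♟ ♟ ♟ ♚ ♟ · ♟ ♟│7
6│· · · · · · · ·│6
5│· · · · · · ♘ ·│5
4│· · · ♟ ♙ · ♕ ·│4
3│· · ♘ · · · · ·│3
2│♙ ♙ ♙ ♙ · ♙ ♙ ♙│2
1│♖ · ♗ · · ♖ ♔ ·│1
  ─────────────────
  a b c d e f g h


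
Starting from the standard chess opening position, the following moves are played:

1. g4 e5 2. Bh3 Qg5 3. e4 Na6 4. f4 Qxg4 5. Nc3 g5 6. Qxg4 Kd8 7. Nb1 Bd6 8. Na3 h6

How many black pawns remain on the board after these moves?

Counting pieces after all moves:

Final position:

  a b c d e f g h
  ─────────────────
8│♜ · ♝ ♚ · · ♞ ♜│8
7│♟ ♟ ♟ ♟ · ♟ · ·│7
6│♞ · · ♝ · · · ♟│6
5│· · · · ♟ · ♟ ·│5
4│· · · · ♙ ♙ ♕ ·│4
3│♘ · · · · · · ♗│3
2│♙ ♙ ♙ ♙ · · · ♙│2
1│♖ · ♗ · ♔ · ♘ ♖│1
  ─────────────────
  a b c d e f g h


8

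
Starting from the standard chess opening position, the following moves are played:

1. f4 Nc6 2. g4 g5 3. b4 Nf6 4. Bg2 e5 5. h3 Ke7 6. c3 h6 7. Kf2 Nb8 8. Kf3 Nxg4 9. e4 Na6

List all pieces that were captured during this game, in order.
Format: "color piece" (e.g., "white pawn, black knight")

Tracking captures:
  Nxg4: captured white pawn

white pawn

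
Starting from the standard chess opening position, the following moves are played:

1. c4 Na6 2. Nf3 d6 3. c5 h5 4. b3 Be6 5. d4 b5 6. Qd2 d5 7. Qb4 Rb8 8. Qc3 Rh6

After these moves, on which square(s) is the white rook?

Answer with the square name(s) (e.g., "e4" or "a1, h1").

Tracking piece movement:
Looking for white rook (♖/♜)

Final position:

  a b c d e f g h
  ─────────────────
8│· ♜ · ♛ ♚ ♝ ♞ ·│8
7│♟ · ♟ · ♟ ♟ ♟ ·│7
6│♞ · · · ♝ · · ♜│6
5│· ♟ ♙ ♟ · · · ♟│5
4│· · · ♙ · · · ·│4
3│· ♙ ♕ · · ♘ · ·│3
2│♙ · · · ♙ ♙ ♙ ♙│2
1│♖ ♘ ♗ · ♔ ♗ · ♖│1
  ─────────────────
  a b c d e f g h


a1, h1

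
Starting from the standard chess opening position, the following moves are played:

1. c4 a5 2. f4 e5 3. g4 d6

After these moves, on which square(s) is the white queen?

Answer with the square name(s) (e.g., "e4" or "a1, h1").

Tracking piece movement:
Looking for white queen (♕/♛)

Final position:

  a b c d e f g h
  ─────────────────
8│♜ ♞ ♝ ♛ ♚ ♝ ♞ ♜│8
7│· ♟ ♟ · · ♟ ♟ ♟│7
6│· · · ♟ · · · ·│6
5│♟ · · · ♟ · · ·│5
4│· · ♙ · · ♙ ♙ ·│4
3│· · · · · · · ·│3
2│♙ ♙ · ♙ ♙ · · ♙│2
1│♖ ♘ ♗ ♕ ♔ ♗ ♘ ♖│1
  ─────────────────
  a b c d e f g h


d1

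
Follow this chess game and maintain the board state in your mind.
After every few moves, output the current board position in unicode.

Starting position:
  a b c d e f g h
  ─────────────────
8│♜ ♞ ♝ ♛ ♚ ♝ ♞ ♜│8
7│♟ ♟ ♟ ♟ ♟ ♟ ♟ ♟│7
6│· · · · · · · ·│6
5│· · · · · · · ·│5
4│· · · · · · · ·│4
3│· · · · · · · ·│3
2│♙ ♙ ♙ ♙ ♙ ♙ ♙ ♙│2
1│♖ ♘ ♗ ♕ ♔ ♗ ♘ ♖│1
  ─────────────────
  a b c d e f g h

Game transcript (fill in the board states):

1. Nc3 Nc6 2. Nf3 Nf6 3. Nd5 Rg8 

  a b c d e f g h
  ─────────────────
8│♜ · ♝ ♛ ♚ ♝ ♜ ·│8
7│♟ ♟ ♟ ♟ ♟ ♟ ♟ ♟│7
6│· · ♞ · · ♞ · ·│6
5│· · · ♘ · · · ·│5
4│· · · · · · · ·│4
3│· · · · · ♘ · ·│3
2│♙ ♙ ♙ ♙ ♙ ♙ ♙ ♙│2
1│♖ · ♗ ♕ ♔ ♗ · ♖│1
  ─────────────────
  a b c d e f g h

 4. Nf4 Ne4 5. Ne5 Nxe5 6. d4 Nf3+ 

  a b c d e f g h
  ─────────────────
8│♜ · ♝ ♛ ♚ ♝ ♜ ·│8
7│♟ ♟ ♟ ♟ ♟ ♟ ♟ ♟│7
6│· · · · · · · ·│6
5│· · · · · · · ·│5
4│· · · ♙ ♞ ♘ · ·│4
3│· · · · · ♞ · ·│3
2│♙ ♙ ♙ · ♙ ♙ ♙ ♙│2
1│♖ · ♗ ♕ ♔ ♗ · ♖│1
  ─────────────────
  a b c d e f g h

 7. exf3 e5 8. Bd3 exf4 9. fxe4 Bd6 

  a b c d e f g h
  ─────────────────
8│♜ · ♝ ♛ ♚ · ♜ ·│8
7│♟ ♟ ♟ ♟ · ♟ ♟ ♟│7
6│· · · ♝ · · · ·│6
5│· · · · · · · ·│5
4│· · · ♙ ♙ ♟ · ·│4
3│· · · ♗ · · · ·│3
2│♙ ♙ ♙ · · ♙ ♙ ♙│2
1│♖ · ♗ ♕ ♔ · · ♖│1
  ─────────────────
  a b c d e f g h

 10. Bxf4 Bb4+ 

  a b c d e f g h
  ─────────────────
8│♜ · ♝ ♛ ♚ · ♜ ·│8
7│♟ ♟ ♟ ♟ · ♟ ♟ ♟│7
6│· · · · · · · ·│6
5│· · · · · · · ·│5
4│· ♝ · ♙ ♙ ♗ · ·│4
3│· · · ♗ · · · ·│3
2│♙ ♙ ♙ · · ♙ ♙ ♙│2
1│♖ · · ♕ ♔ · · ♖│1
  ─────────────────
  a b c d e f g h


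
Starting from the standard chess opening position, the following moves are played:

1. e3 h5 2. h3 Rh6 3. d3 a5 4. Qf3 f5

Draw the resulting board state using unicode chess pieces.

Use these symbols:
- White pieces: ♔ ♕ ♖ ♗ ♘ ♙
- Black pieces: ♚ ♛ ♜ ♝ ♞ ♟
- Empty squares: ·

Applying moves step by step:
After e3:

♜ ♞ ♝ ♛ ♚ ♝ ♞ ♜
♟ ♟ ♟ ♟ ♟ ♟ ♟ ♟
· · · · · · · ·
· · · · · · · ·
· · · · · · · ·
· · · · ♙ · · ·
♙ ♙ ♙ ♙ · ♙ ♙ ♙
♖ ♘ ♗ ♕ ♔ ♗ ♘ ♖


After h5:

♜ ♞ ♝ ♛ ♚ ♝ ♞ ♜
♟ ♟ ♟ ♟ ♟ ♟ ♟ ·
· · · · · · · ·
· · · · · · · ♟
· · · · · · · ·
· · · · ♙ · · ·
♙ ♙ ♙ ♙ · ♙ ♙ ♙
♖ ♘ ♗ ♕ ♔ ♗ ♘ ♖


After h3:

♜ ♞ ♝ ♛ ♚ ♝ ♞ ♜
♟ ♟ ♟ ♟ ♟ ♟ ♟ ·
· · · · · · · ·
· · · · · · · ♟
· · · · · · · ·
· · · · ♙ · · ♙
♙ ♙ ♙ ♙ · ♙ ♙ ·
♖ ♘ ♗ ♕ ♔ ♗ ♘ ♖


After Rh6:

♜ ♞ ♝ ♛ ♚ ♝ ♞ ·
♟ ♟ ♟ ♟ ♟ ♟ ♟ ·
· · · · · · · ♜
· · · · · · · ♟
· · · · · · · ·
· · · · ♙ · · ♙
♙ ♙ ♙ ♙ · ♙ ♙ ·
♖ ♘ ♗ ♕ ♔ ♗ ♘ ♖


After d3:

♜ ♞ ♝ ♛ ♚ ♝ ♞ ·
♟ ♟ ♟ ♟ ♟ ♟ ♟ ·
· · · · · · · ♜
· · · · · · · ♟
· · · · · · · ·
· · · ♙ ♙ · · ♙
♙ ♙ ♙ · · ♙ ♙ ·
♖ ♘ ♗ ♕ ♔ ♗ ♘ ♖


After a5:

♜ ♞ ♝ ♛ ♚ ♝ ♞ ·
· ♟ ♟ ♟ ♟ ♟ ♟ ·
· · · · · · · ♜
♟ · · · · · · ♟
· · · · · · · ·
· · · ♙ ♙ · · ♙
♙ ♙ ♙ · · ♙ ♙ ·
♖ ♘ ♗ ♕ ♔ ♗ ♘ ♖


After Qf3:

♜ ♞ ♝ ♛ ♚ ♝ ♞ ·
· ♟ ♟ ♟ ♟ ♟ ♟ ·
· · · · · · · ♜
♟ · · · · · · ♟
· · · · · · · ·
· · · ♙ ♙ ♕ · ♙
♙ ♙ ♙ · · ♙ ♙ ·
♖ ♘ ♗ · ♔ ♗ ♘ ♖


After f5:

♜ ♞ ♝ ♛ ♚ ♝ ♞ ·
· ♟ ♟ ♟ ♟ · ♟ ·
· · · · · · · ♜
♟ · · · · ♟ · ♟
· · · · · · · ·
· · · ♙ ♙ ♕ · ♙
♙ ♙ ♙ · · ♙ ♙ ·
♖ ♘ ♗ · ♔ ♗ ♘ ♖



  a b c d e f g h
  ─────────────────
8│♜ ♞ ♝ ♛ ♚ ♝ ♞ ·│8
7│· ♟ ♟ ♟ ♟ · ♟ ·│7
6│· · · · · · · ♜│6
5│♟ · · · · ♟ · ♟│5
4│· · · · · · · ·│4
3│· · · ♙ ♙ ♕ · ♙│3
2│♙ ♙ ♙ · · ♙ ♙ ·│2
1│♖ ♘ ♗ · ♔ ♗ ♘ ♖│1
  ─────────────────
  a b c d e f g h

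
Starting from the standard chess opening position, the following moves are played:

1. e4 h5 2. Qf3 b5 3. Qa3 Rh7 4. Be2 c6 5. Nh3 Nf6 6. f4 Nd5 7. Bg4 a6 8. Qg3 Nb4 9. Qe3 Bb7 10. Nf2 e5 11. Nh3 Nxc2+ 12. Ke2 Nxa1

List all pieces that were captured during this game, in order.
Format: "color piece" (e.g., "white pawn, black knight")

Tracking captures:
  Nxc2+: captured white pawn
  Nxa1: captured white rook

white pawn, white rook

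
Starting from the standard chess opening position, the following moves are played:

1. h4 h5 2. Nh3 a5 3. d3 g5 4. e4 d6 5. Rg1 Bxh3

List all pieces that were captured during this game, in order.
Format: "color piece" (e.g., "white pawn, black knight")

Tracking captures:
  Bxh3: captured white knight

white knight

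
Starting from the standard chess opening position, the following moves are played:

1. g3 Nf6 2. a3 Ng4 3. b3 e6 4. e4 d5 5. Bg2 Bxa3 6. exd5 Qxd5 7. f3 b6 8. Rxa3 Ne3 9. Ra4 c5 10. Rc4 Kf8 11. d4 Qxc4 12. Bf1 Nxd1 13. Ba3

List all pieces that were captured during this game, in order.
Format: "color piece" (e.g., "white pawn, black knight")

Tracking captures:
  Bxa3: captured white pawn
  exd5: captured black pawn
  Qxd5: captured white pawn
  Rxa3: captured black bishop
  Qxc4: captured white rook
  Nxd1: captured white queen

white pawn, black pawn, white pawn, black bishop, white rook, white queen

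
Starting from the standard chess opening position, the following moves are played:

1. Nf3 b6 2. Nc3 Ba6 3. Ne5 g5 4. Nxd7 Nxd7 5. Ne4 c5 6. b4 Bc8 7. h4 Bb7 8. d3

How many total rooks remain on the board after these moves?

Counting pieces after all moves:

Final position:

  a b c d e f g h
  ─────────────────
8│♜ · · ♛ ♚ ♝ ♞ ♜│8
7│♟ ♝ · ♞ ♟ ♟ · ♟│7
6│· ♟ · · · · · ·│6
5│· · ♟ · · · ♟ ·│5
4│· ♙ · · ♘ · · ♙│4
3│· · · ♙ · · · ·│3
2│♙ · ♙ · ♙ ♙ ♙ ·│2
1│♖ · ♗ ♕ ♔ ♗ · ♖│1
  ─────────────────
  a b c d e f g h


4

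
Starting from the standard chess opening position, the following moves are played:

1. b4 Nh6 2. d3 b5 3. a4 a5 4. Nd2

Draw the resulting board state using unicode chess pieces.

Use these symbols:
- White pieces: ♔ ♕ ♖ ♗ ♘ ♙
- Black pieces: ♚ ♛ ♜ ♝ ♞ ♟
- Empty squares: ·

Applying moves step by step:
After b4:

♜ ♞ ♝ ♛ ♚ ♝ ♞ ♜
♟ ♟ ♟ ♟ ♟ ♟ ♟ ♟
· · · · · · · ·
· · · · · · · ·
· ♙ · · · · · ·
· · · · · · · ·
♙ · ♙ ♙ ♙ ♙ ♙ ♙
♖ ♘ ♗ ♕ ♔ ♗ ♘ ♖


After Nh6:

♜ ♞ ♝ ♛ ♚ ♝ · ♜
♟ ♟ ♟ ♟ ♟ ♟ ♟ ♟
· · · · · · · ♞
· · · · · · · ·
· ♙ · · · · · ·
· · · · · · · ·
♙ · ♙ ♙ ♙ ♙ ♙ ♙
♖ ♘ ♗ ♕ ♔ ♗ ♘ ♖


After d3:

♜ ♞ ♝ ♛ ♚ ♝ · ♜
♟ ♟ ♟ ♟ ♟ ♟ ♟ ♟
· · · · · · · ♞
· · · · · · · ·
· ♙ · · · · · ·
· · · ♙ · · · ·
♙ · ♙ · ♙ ♙ ♙ ♙
♖ ♘ ♗ ♕ ♔ ♗ ♘ ♖


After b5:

♜ ♞ ♝ ♛ ♚ ♝ · ♜
♟ · ♟ ♟ ♟ ♟ ♟ ♟
· · · · · · · ♞
· ♟ · · · · · ·
· ♙ · · · · · ·
· · · ♙ · · · ·
♙ · ♙ · ♙ ♙ ♙ ♙
♖ ♘ ♗ ♕ ♔ ♗ ♘ ♖


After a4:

♜ ♞ ♝ ♛ ♚ ♝ · ♜
♟ · ♟ ♟ ♟ ♟ ♟ ♟
· · · · · · · ♞
· ♟ · · · · · ·
♙ ♙ · · · · · ·
· · · ♙ · · · ·
· · ♙ · ♙ ♙ ♙ ♙
♖ ♘ ♗ ♕ ♔ ♗ ♘ ♖


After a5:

♜ ♞ ♝ ♛ ♚ ♝ · ♜
· · ♟ ♟ ♟ ♟ ♟ ♟
· · · · · · · ♞
♟ ♟ · · · · · ·
♙ ♙ · · · · · ·
· · · ♙ · · · ·
· · ♙ · ♙ ♙ ♙ ♙
♖ ♘ ♗ ♕ ♔ ♗ ♘ ♖


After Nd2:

♜ ♞ ♝ ♛ ♚ ♝ · ♜
· · ♟ ♟ ♟ ♟ ♟ ♟
· · · · · · · ♞
♟ ♟ · · · · · ·
♙ ♙ · · · · · ·
· · · ♙ · · · ·
· · ♙ ♘ ♙ ♙ ♙ ♙
♖ · ♗ ♕ ♔ ♗ ♘ ♖



  a b c d e f g h
  ─────────────────
8│♜ ♞ ♝ ♛ ♚ ♝ · ♜│8
7│· · ♟ ♟ ♟ ♟ ♟ ♟│7
6│· · · · · · · ♞│6
5│♟ ♟ · · · · · ·│5
4│♙ ♙ · · · · · ·│4
3│· · · ♙ · · · ·│3
2│· · ♙ ♘ ♙ ♙ ♙ ♙│2
1│♖ · ♗ ♕ ♔ ♗ ♘ ♖│1
  ─────────────────
  a b c d e f g h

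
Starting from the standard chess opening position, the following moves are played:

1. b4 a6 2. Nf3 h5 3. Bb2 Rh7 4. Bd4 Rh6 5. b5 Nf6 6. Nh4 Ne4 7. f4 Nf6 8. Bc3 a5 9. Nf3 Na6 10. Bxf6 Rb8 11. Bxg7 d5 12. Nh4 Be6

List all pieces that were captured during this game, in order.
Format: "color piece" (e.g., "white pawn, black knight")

Tracking captures:
  Bxf6: captured black knight
  Bxg7: captured black pawn

black knight, black pawn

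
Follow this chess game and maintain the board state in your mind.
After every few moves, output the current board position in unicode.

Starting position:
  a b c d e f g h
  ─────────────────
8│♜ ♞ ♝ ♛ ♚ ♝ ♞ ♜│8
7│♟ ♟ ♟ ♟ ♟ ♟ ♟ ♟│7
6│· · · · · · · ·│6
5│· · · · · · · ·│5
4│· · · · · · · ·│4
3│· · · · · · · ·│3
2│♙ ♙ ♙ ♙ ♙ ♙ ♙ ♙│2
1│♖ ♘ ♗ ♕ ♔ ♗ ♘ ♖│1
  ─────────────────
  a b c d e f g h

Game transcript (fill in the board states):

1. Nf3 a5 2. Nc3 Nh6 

  a b c d e f g h
  ─────────────────
8│♜ ♞ ♝ ♛ ♚ ♝ · ♜│8
7│· ♟ ♟ ♟ ♟ ♟ ♟ ♟│7
6│· · · · · · · ♞│6
5│♟ · · · · · · ·│5
4│· · · · · · · ·│4
3│· · ♘ · · ♘ · ·│3
2│♙ ♙ ♙ ♙ ♙ ♙ ♙ ♙│2
1│♖ · ♗ ♕ ♔ ♗ · ♖│1
  ─────────────────
  a b c d e f g h

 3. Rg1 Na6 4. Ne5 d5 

  a b c d e f g h
  ─────────────────
8│♜ · ♝ ♛ ♚ ♝ · ♜│8
7│· ♟ ♟ · ♟ ♟ ♟ ♟│7
6│♞ · · · · · · ♞│6
5│♟ · · ♟ ♘ · · ·│5
4│· · · · · · · ·│4
3│· · ♘ · · · · ·│3
2│♙ ♙ ♙ ♙ ♙ ♙ ♙ ♙│2
1│♖ · ♗ ♕ ♔ ♗ ♖ ·│1
  ─────────────────
  a b c d e f g h

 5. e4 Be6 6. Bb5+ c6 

  a b c d e f g h
  ─────────────────
8│♜ · · ♛ ♚ ♝ · ♜│8
7│· ♟ · · ♟ ♟ ♟ ♟│7
6│♞ · ♟ · ♝ · · ♞│6
5│♟ ♗ · ♟ ♘ · · ·│5
4│· · · · ♙ · · ·│4
3│· · ♘ · · · · ·│3
2│♙ ♙ ♙ ♙ · ♙ ♙ ♙│2
1│♖ · ♗ ♕ ♔ · ♖ ·│1
  ─────────────────
  a b c d e f g h

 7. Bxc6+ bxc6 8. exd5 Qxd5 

  a b c d e f g h
  ─────────────────
8│♜ · · · ♚ ♝ · ♜│8
7│· · · · ♟ ♟ ♟ ♟│7
6│♞ · ♟ · ♝ · · ♞│6
5│♟ · · ♛ ♘ · · ·│5
4│· · · · · · · ·│4
3│· · ♘ · · · · ·│3
2│♙ ♙ ♙ ♙ · ♙ ♙ ♙│2
1│♖ · ♗ ♕ ♔ · ♖ ·│1
  ─────────────────
  a b c d e f g h

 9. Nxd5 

  a b c d e f g h
  ─────────────────
8│♜ · · · ♚ ♝ · ♜│8
7│· · · · ♟ ♟ ♟ ♟│7
6│♞ · ♟ · ♝ · · ♞│6
5│♟ · · ♘ ♘ · · ·│5
4│· · · · · · · ·│4
3│· · · · · · · ·│3
2│♙ ♙ ♙ ♙ · ♙ ♙ ♙│2
1│♖ · ♗ ♕ ♔ · ♖ ·│1
  ─────────────────
  a b c d e f g h


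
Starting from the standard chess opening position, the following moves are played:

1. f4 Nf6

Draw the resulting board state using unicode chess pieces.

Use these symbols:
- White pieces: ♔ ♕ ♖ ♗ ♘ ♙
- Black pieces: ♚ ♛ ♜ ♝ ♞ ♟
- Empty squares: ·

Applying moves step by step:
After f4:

♜ ♞ ♝ ♛ ♚ ♝ ♞ ♜
♟ ♟ ♟ ♟ ♟ ♟ ♟ ♟
· · · · · · · ·
· · · · · · · ·
· · · · · ♙ · ·
· · · · · · · ·
♙ ♙ ♙ ♙ ♙ · ♙ ♙
♖ ♘ ♗ ♕ ♔ ♗ ♘ ♖


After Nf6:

♜ ♞ ♝ ♛ ♚ ♝ · ♜
♟ ♟ ♟ ♟ ♟ ♟ ♟ ♟
· · · · · ♞ · ·
· · · · · · · ·
· · · · · ♙ · ·
· · · · · · · ·
♙ ♙ ♙ ♙ ♙ · ♙ ♙
♖ ♘ ♗ ♕ ♔ ♗ ♘ ♖



  a b c d e f g h
  ─────────────────
8│♜ ♞ ♝ ♛ ♚ ♝ · ♜│8
7│♟ ♟ ♟ ♟ ♟ ♟ ♟ ♟│7
6│· · · · · ♞ · ·│6
5│· · · · · · · ·│5
4│· · · · · ♙ · ·│4
3│· · · · · · · ·│3
2│♙ ♙ ♙ ♙ ♙ · ♙ ♙│2
1│♖ ♘ ♗ ♕ ♔ ♗ ♘ ♖│1
  ─────────────────
  a b c d e f g h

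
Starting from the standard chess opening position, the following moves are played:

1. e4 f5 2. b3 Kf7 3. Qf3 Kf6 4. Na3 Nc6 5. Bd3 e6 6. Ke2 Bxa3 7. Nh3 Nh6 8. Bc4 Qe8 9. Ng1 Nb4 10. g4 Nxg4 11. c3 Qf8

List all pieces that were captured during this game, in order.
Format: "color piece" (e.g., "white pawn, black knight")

Tracking captures:
  Bxa3: captured white knight
  Nxg4: captured white pawn

white knight, white pawn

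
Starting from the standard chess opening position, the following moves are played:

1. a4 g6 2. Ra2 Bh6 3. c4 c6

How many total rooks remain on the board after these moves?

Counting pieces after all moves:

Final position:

  a b c d e f g h
  ─────────────────
8│♜ ♞ ♝ ♛ ♚ · ♞ ♜│8
7│♟ ♟ · ♟ ♟ ♟ · ♟│7
6│· · ♟ · · · ♟ ♝│6
5│· · · · · · · ·│5
4│♙ · ♙ · · · · ·│4
3│· · · · · · · ·│3
2│♖ ♙ · ♙ ♙ ♙ ♙ ♙│2
1│· ♘ ♗ ♕ ♔ ♗ ♘ ♖│1
  ─────────────────
  a b c d e f g h


4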